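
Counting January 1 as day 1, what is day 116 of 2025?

Apr 26, 2025

Jan has 31 days (116 − 31 = 85 remain).
Feb has 28 days (85 − 28 = 57 remain).
Mar has 31 days (57 − 31 = 26 remain).
26 into Apr → Apr 26.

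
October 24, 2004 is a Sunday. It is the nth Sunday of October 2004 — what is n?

Day 24 falls in week ⌈24/7⌉ of the month.
Days 1–7 hold the 1st Sunday, 8–14 the 2nd, 15–21 the 3rd, 22–28 the 4th, 29–31 the 5th.
24 is in the range for the 4th.

4th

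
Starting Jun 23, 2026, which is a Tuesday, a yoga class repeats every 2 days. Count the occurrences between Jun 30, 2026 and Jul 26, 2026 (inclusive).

Occurrences land 2·i days after Jun 23, 2026 for i = 0, 1, 2, …
Jun 30, 2026 is 7 days after the start; 7 ÷ 2 = 3 remainder 1; since the remainder is 1, round up to i = 4. First occurrence in the window: #5 on Jul 1, 2026 (4×2 = 8 days in).
Jul 26, 2026 is 33 days after the start; 33 ÷ 2 = 16 remainder 1. Last occurrence in the window: #17 on Jul 25, 2026.
Occurrences #5 through #17: 13 in total.

13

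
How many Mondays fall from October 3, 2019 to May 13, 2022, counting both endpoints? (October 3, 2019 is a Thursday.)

136

October 3, 2019 is a Thursday; the first Monday on or after it is October 7, 2019 (4 days later).
From October 7, 2019 to May 13, 2022: 85 + 366 + 365 + 133 = 949 days (rest of 2019, 2020, 2021, to May 13, 2022 in 2022).
949 ÷ 7 = 135 full weeks with remainder 4, so 135 more Mondays after the first → 136.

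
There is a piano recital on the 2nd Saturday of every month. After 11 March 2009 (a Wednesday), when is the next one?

March 2009 starts on a Sunday; its first Saturday is the 7th, so the 2nd Saturday is the 14th — 14 March 2009.
14 March 2009 is after 11 March 2009, so that is the next one.

14 March 2009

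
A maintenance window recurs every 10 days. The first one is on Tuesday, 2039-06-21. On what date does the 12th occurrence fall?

2039-10-09

The 12th occurrence is 11 intervals after the first: 11 × 10 = 110 days after 2039-06-21.
June has 30 days — 9 days to the end of June leaves 101.
July has 31 days (70 left).
August has 31 days (39 left).
September has 30 days (9 left).
9 days into October → 2039-10-09.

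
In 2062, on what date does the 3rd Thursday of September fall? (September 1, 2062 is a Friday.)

September 21, 2062

September 2062 begins on a Friday, so the first Thursday is September 7 (6 days later).
The 3rd Thursday is 2 weeks later: 7 + 14 = 21.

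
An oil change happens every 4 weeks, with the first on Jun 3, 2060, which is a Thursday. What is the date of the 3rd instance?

Jul 29, 2060

The 3rd occurrence is 2 intervals after the first: 2 × 28 = 56 days after Jun 3, 2060.
Jun has 30 days — 27 days to the end of Jun leaves 29.
29 days into Jul → Jul 29, 2060.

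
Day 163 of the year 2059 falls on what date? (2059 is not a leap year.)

2059-06-12

January has 31 days (163 − 31 = 132 remain).
February has 28 days (132 − 28 = 104 remain).
March has 31 days (104 − 31 = 73 remain).
April has 30 days (73 − 30 = 43 remain).
May has 31 days (43 − 31 = 12 remain).
12 into June → June 12.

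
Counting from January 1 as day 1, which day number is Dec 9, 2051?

Days in months before Dec: 31 + 28 + 31 + 30 + 31 + 30 + 31 + 31 + 30 + 31 + 30 = 334.
Plus 9 days into Dec → day 343.

343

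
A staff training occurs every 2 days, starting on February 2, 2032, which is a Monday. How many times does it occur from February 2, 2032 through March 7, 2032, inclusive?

Occurrences land 2·i days after February 2, 2032 for i = 0, 1, 2, …
The window opens on the start date, so the first occurrence inside is #1 on February 2, 2032.
March 7, 2032 is 34 days after the start; 34 ÷ 2 = 17 remainder 0. Last occurrence in the window: #18 on March 7, 2032.
Occurrences #1 through #18: 18 in total.

18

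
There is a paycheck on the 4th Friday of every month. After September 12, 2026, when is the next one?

September 2026 starts on a Tuesday; its first Friday is the 4th, so the 4th Friday is the 25th — September 25, 2026.
September 25, 2026 is after September 12, 2026, so that is the next one.

September 25, 2026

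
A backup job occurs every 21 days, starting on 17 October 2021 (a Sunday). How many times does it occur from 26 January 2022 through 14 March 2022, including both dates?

Occurrences land 21·i days after 17 October 2021 for i = 0, 1, 2, …
26 January 2022 is 101 days after the start; 101 ÷ 21 = 4 remainder 17; since the remainder is 17, round up to i = 5. First occurrence in the window: #6 on 30 January 2022 (5×21 = 105 days in).
14 March 2022 is 148 days after the start; 148 ÷ 21 = 7 remainder 1. Last occurrence in the window: #8 on 13 March 2022.
Occurrences #6 through #8: 3 in total.

3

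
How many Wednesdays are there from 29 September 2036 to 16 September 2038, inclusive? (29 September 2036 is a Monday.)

103

29 September 2036 is a Monday; the first Wednesday on or after it is 1 October 2036 (2 days later).
From 1 October 2036 to 16 September 2038: 91 + 365 + 259 = 715 days (rest of 2036, 2037, to 16 September 2038 in 2038).
715 ÷ 7 = 102 full weeks with remainder 1, so 102 more Wednesdays after the first → 103.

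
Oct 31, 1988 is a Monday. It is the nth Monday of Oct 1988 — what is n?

5th

Day 31 falls in week ⌈31/7⌉ of the month.
Days 1–7 hold the 1st Monday, 8–14 the 2nd, 15–21 the 3rd, 22–28 the 4th, 29–31 the 5th.
31 is in the range for the 5th.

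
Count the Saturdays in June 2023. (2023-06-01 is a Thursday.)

4

2023-06-01 is a Thursday; the first Saturday on or after it is 2023-06-03 (2 days later).
From 2023-06-03 to 2023-06-30 is 30 − 3 = 27 days.
27 ÷ 7 = 3 full weeks with remainder 6, so 3 more Saturdays after the first → 4.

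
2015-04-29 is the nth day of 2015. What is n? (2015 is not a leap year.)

119

Days in months before April: 31 + 28 + 31 = 90.
Plus 29 days into April → day 119.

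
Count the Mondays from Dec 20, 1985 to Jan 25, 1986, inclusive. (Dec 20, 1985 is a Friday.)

5

Dec 20, 1985 is a Friday; the first Monday on or after it is Dec 23, 1985 (3 days later).
From Dec 23, 1985 to Jan 25, 1986: 8 + 25 = 33 days (rest of Dec, Jan).
33 ÷ 7 = 4 full weeks with remainder 5, so 4 more Mondays after the first → 5.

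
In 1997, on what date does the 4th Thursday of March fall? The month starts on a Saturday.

March 1997 begins on a Saturday, so the first Thursday is March 6 (5 days later).
The 4th Thursday is 3 weeks later: 6 + 21 = 27.

27 March 1997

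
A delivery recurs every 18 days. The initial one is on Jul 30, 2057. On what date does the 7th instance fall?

The 7th occurrence is 6 intervals after the first: 6 × 18 = 108 days after Jul 30, 2057.
Jul has 31 days — 1 day to the end of Jul leaves 107.
Aug has 31 days (76 left).
Sep has 30 days (46 left).
Oct has 31 days (15 left).
15 days into Nov → Nov 15, 2057.

Nov 15, 2057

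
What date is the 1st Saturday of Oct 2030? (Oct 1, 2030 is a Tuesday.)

Oct 5, 2030

Oct 2030 begins on a Tuesday, so the first Saturday is Oct 5 (4 days later).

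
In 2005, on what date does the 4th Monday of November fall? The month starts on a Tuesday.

28 November 2005

November 2005 begins on a Tuesday, so the first Monday is November 7 (6 days later).
The 4th Monday is 3 weeks later: 7 + 21 = 28.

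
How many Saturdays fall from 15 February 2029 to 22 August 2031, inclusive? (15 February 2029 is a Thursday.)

131

15 February 2029 is a Thursday; the first Saturday on or after it is 17 February 2029 (2 days later).
From 17 February 2029 to 22 August 2031: 317 + 365 + 234 = 916 days (rest of 2029, 2030, to 22 August 2031 in 2031).
916 ÷ 7 = 130 full weeks with remainder 6, so 130 more Saturdays after the first → 131.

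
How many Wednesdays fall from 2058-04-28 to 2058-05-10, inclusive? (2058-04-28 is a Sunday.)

2058-04-28 is a Sunday; the first Wednesday on or after it is 2058-05-01 (3 days later).
From 2058-05-01 to 2058-05-10 is 10 − 1 = 9 days.
9 ÷ 7 = 1 full weeks with remainder 2, so 1 more Wednesdays after the first → 2.

2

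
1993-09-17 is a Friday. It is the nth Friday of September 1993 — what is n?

Day 17 falls in week ⌈17/7⌉ of the month.
Days 1–7 hold the 1st Friday, 8–14 the 2nd, 15–21 the 3rd, 22–28 the 4th, 29–31 the 5th.
17 is in the range for the 3rd.

3rd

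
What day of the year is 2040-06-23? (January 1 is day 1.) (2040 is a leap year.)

175

Days in months before June: 31 + 29 + 31 + 30 + 31 = 152.
Plus 23 days into June → day 175.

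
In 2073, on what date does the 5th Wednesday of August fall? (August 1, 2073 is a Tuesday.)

2073-08-30

August 2073 begins on a Tuesday, so the first Wednesday is August 2 (1 day later).
The 5th Wednesday is 4 weeks later: 2 + 28 = 30.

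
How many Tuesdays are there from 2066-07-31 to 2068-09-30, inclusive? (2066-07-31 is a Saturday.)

113

2066-07-31 is a Saturday; the first Tuesday on or after it is 2066-08-03 (3 days later).
From 2066-08-03 to 2068-09-30: 150 + 365 + 274 = 789 days (rest of 2066, 2067, to 2068-09-30 in 2068).
789 ÷ 7 = 112 full weeks with remainder 5, so 112 more Tuesdays after the first → 113.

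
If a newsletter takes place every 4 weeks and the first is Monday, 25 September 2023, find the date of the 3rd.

The 3rd occurrence is 2 intervals after the first: 2 × 28 = 56 days after 25 September 2023.
September has 30 days — 5 days to the end of September leaves 51.
October has 31 days (20 left).
20 days into November → 20 November 2023.

20 November 2023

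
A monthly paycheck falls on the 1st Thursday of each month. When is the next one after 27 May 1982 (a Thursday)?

May 1982 starts on a Saturday, so its 1st Thursday is 6 May 1982 (5 days in).
That is not after 27 May 1982, so look at June 1982.
June 1982 starts on a Tuesday, so its 1st Thursday is 3 June 1982 (2 days in).

3 June 1982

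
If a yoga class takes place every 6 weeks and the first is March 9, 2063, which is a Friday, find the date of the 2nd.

The 2nd occurrence is 1 interval after the first: 1 × 42 = 42 days after March 9, 2063.
March has 31 days — 22 days to the end of March leaves 20.
20 days into April → April 20, 2063.

April 20, 2063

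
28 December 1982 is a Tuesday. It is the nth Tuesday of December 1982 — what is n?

Day 28 falls in week ⌈28/7⌉ of the month.
Days 1–7 hold the 1st Tuesday, 8–14 the 2nd, 15–21 the 3rd, 22–28 the 4th, 29–31 the 5th.
28 is in the range for the 4th.

4th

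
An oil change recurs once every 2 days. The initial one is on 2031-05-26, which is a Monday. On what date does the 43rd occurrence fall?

2031-08-18

The 43rd occurrence is 42 intervals after the first: 42 × 2 = 84 days after 2031-05-26.
May has 31 days — 5 days to the end of May leaves 79.
June has 30 days (49 left).
July has 31 days (18 left).
18 days into August → 2031-08-18.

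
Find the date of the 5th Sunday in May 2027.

2027-05-30

The first Sunday of May 2027 is May 2.
The 5th Sunday is 4 weeks later: 2 + 28 = 30.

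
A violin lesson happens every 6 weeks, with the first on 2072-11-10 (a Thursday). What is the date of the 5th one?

The 5th occurrence is 4 intervals after the first: 4 × 42 = 168 days after 2072-11-10.
November has 30 days — 20 days to the end of November leaves 148.
December has 31 days (117 left).
January has 31 days (86 left).
February has 28 days (58 left).
March has 31 days (27 left).
27 days into April → 2073-04-27.

2073-04-27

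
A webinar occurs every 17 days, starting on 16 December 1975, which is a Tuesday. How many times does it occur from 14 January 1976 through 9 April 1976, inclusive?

5

Occurrences land 17·i days after 16 December 1975 for i = 0, 1, 2, …
14 January 1976 is 29 days after the start; 29 ÷ 17 = 1 remainder 12; since the remainder is 12, round up to i = 2. First occurrence in the window: #3 on 19 January 1976 (2×17 = 34 days in).
9 April 1976 is 115 days after the start; 115 ÷ 17 = 6 remainder 13. Last occurrence in the window: #7 on 27 March 1976.
Occurrences #3 through #7: 5 in total.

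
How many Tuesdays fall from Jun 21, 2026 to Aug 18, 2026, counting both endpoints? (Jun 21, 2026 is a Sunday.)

Jun 21, 2026 is a Sunday; the first Tuesday on or after it is Jun 23, 2026 (2 days later).
From Jun 23, 2026 to Aug 18, 2026: 7 + 31 + 18 = 56 days (rest of Jun, Jul, Aug).
56 ÷ 7 = 8 full weeks with remainder 0, so 8 more Tuesdays after the first → 9.

9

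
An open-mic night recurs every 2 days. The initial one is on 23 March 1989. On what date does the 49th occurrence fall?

The 49th occurrence is 48 intervals after the first: 48 × 2 = 96 days after 23 March 1989.
March has 31 days — 8 days to the end of March leaves 88.
April has 30 days (58 left).
May has 31 days (27 left).
27 days into June → 27 June 1989.

27 June 1989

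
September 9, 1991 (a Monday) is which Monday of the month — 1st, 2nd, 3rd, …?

Day 9 falls in week ⌈9/7⌉ of the month.
Days 1–7 hold the 1st Monday, 8–14 the 2nd, 15–21 the 3rd, 22–28 the 4th, 29–31 the 5th.
9 is in the range for the 2nd.

2nd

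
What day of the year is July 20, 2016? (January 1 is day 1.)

202

Days in months before July: 31 + 29 + 31 + 30 + 31 + 30 = 182.
Plus 20 days into July → day 202.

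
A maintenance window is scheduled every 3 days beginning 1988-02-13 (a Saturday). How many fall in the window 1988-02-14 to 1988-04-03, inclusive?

Occurrences land 3·i days after 1988-02-13 for i = 0, 1, 2, …
1988-02-14 is 1 day after the start; 1 ÷ 3 = 0 remainder 1; since the remainder is 1, round up to i = 1. First occurrence in the window: #2 on 1988-02-16 (1×3 = 3 days in).
1988-04-03 is 50 days after the start; 50 ÷ 3 = 16 remainder 2. Last occurrence in the window: #17 on 1988-04-01.
Occurrences #2 through #17: 16 in total.

16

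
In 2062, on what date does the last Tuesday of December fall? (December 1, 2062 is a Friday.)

26 December 2062

December 2062 begins on a Friday, so the first Tuesday is December 5 (4 days later).
December 2062 has 31 days. Adding weeks: 5, 12, 19, 26 — the last one ≤ 31 is the 26th.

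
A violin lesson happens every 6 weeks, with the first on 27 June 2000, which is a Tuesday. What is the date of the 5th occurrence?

12 December 2000

The 5th occurrence is 4 intervals after the first: 4 × 42 = 168 days after 27 June 2000.
June has 30 days — 3 days to the end of June leaves 165.
July has 31 days (134 left).
August has 31 days (103 left).
September has 30 days (73 left).
October has 31 days (42 left).
November has 30 days (12 left).
12 days into December → 12 December 2000.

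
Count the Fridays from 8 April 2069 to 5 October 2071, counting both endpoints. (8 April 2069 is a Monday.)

8 April 2069 is a Monday; the first Friday on or after it is 12 April 2069 (4 days later).
From 12 April 2069 to 5 October 2071: 263 + 365 + 278 = 906 days (rest of 2069, 2070, to 5 October 2071 in 2071).
906 ÷ 7 = 129 full weeks with remainder 3, so 129 more Fridays after the first → 130.

130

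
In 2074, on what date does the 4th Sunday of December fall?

The first Sunday of December 2074 is December 2.
The 4th Sunday is 3 weeks later: 2 + 21 = 23.

December 23, 2074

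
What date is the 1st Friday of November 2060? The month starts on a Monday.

November 5, 2060

November 2060 begins on a Monday, so the first Friday is November 5 (4 days later).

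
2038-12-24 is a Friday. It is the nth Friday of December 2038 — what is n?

4th

Day 24 falls in week ⌈24/7⌉ of the month.
Days 1–7 hold the 1st Friday, 8–14 the 2nd, 15–21 the 3rd, 22–28 the 4th, 29–31 the 5th.
24 is in the range for the 4th.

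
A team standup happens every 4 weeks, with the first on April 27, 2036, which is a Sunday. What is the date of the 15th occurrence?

The 15th occurrence is 14 intervals after the first: 14 × 28 = 392 days after April 27, 2036.
April has 30 days — 3 days to the end of April leaves 389.
May has 31 days (358 left).
June has 30 days (328 left).
July has 31 days (297 left).
August has 31 days (266 left).
September has 30 days (236 left).
October has 31 days (205 left).
November has 30 days (175 left).
December has 31 days (144 left).
January has 31 days (113 left).
February has 28 days (85 left).
March has 31 days (54 left).
April has 30 days (24 left).
24 days into May → May 24, 2037.

May 24, 2037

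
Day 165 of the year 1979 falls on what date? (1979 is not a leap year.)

1979-06-14

January has 31 days (165 − 31 = 134 remain).
February has 28 days (134 − 28 = 106 remain).
March has 31 days (106 − 31 = 75 remain).
April has 30 days (75 − 30 = 45 remain).
May has 31 days (45 − 31 = 14 remain).
14 into June → June 14.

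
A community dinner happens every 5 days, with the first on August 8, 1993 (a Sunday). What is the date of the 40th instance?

February 19, 1994

The 40th occurrence is 39 intervals after the first: 39 × 5 = 195 days after August 8, 1993.
August has 31 days — 23 days to the end of August leaves 172.
September has 30 days (142 left).
October has 31 days (111 left).
November has 30 days (81 left).
December has 31 days (50 left).
January has 31 days (19 left).
19 days into February → February 19, 1994.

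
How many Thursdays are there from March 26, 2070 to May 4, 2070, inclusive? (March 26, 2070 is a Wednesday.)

6

March 26, 2070 is a Wednesday; the first Thursday on or after it is March 27, 2070 (1 day later).
From March 27, 2070 to May 4, 2070: 4 + 30 + 4 = 38 days (rest of March, April, May).
38 ÷ 7 = 5 full weeks with remainder 3, so 5 more Thursdays after the first → 6.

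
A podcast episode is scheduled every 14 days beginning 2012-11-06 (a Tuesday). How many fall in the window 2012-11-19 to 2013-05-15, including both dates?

13

Occurrences land 14·i days after 2012-11-06 for i = 0, 1, 2, …
2012-11-19 is 13 days after the start; 13 ÷ 14 = 0 remainder 13; since the remainder is 13, round up to i = 1. First occurrence in the window: #2 on 2012-11-20 (1×14 = 14 days in).
2013-05-15 is 190 days after the start; 190 ÷ 14 = 13 remainder 8. Last occurrence in the window: #14 on 2013-05-07.
Occurrences #2 through #14: 13 in total.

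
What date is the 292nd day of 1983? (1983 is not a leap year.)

19 October 1983

January has 31 days (292 − 31 = 261 remain).
February has 28 days (261 − 28 = 233 remain).
March has 31 days (233 − 31 = 202 remain).
April has 30 days (202 − 30 = 172 remain).
May has 31 days (172 − 31 = 141 remain).
June has 30 days (141 − 30 = 111 remain).
July has 31 days (111 − 31 = 80 remain).
August has 31 days (80 − 31 = 49 remain).
September has 30 days (49 − 30 = 19 remain).
19 into October → October 19.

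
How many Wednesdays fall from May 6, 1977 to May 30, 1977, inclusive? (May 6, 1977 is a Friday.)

3

May 6, 1977 is a Friday; the first Wednesday on or after it is May 11, 1977 (5 days later).
From May 11, 1977 to May 30, 1977 is 30 − 11 = 19 days.
19 ÷ 7 = 2 full weeks with remainder 5, so 2 more Wednesdays after the first → 3.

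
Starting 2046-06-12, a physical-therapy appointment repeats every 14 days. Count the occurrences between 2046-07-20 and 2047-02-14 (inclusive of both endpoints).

Occurrences land 14·i days after 2046-06-12 for i = 0, 1, 2, …
2046-07-20 is 38 days after the start; 38 ÷ 14 = 2 remainder 10; since the remainder is 10, round up to i = 3. First occurrence in the window: #4 on 2046-07-24 (3×14 = 42 days in).
2047-02-14 is 247 days after the start; 247 ÷ 14 = 17 remainder 9. Last occurrence in the window: #18 on 2047-02-05.
Occurrences #4 through #18: 15 in total.

15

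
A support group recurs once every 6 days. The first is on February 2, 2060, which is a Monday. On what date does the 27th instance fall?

July 7, 2060

The 27th occurrence is 26 intervals after the first: 26 × 6 = 156 days after February 2, 2060.
February has 29 days — 27 days to the end of February leaves 129.
March has 31 days (98 left).
April has 30 days (68 left).
May has 31 days (37 left).
June has 30 days (7 left).
7 days into July → July 7, 2060.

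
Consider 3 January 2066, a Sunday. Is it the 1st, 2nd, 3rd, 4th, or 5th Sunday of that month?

1st

Day 3 falls in week ⌈3/7⌉ of the month.
Days 1–7 hold the 1st Sunday, 8–14 the 2nd, 15–21 the 3rd, 22–28 the 4th, 29–31 the 5th.
3 is in the range for the 1st.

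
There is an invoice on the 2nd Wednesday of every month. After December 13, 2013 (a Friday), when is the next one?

December 2013 starts on a Sunday; its first Wednesday is the 4th, so the 2nd Wednesday is the 11th — December 11, 2013.
That is not after December 13, 2013, so look at January 2014.
January 2014 starts on a Wednesday; its first Wednesday is the 1st, so the 2nd Wednesday is the 8th — January 8, 2014.

January 8, 2014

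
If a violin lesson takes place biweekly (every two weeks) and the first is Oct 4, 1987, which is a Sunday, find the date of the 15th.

Apr 17, 1988

The 15th occurrence is 14 intervals after the first: 14 × 14 = 196 days after Oct 4, 1987.
Oct has 31 days — 27 days to the end of Oct leaves 169.
Nov has 30 days (139 left).
Dec has 31 days (108 left).
Jan has 31 days (77 left).
Feb has 29 days (48 left).
Mar has 31 days (17 left).
17 days into Apr → Apr 17, 1988.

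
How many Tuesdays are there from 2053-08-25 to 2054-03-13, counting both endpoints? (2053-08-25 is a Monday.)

29

2053-08-25 is a Monday; the first Tuesday on or after it is 2053-08-26 (1 day later).
From 2053-08-26 to 2054-03-13: 5 + 30 + 31 + 30 + 31 + 31 + 28 + 13 = 199 days (rest of August, September, October, November, December, January, February, March).
199 ÷ 7 = 28 full weeks with remainder 3, so 28 more Tuesdays after the first → 29.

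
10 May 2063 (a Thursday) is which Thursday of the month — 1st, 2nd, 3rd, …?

Day 10 falls in week ⌈10/7⌉ of the month.
Days 1–7 hold the 1st Thursday, 8–14 the 2nd, 15–21 the 3rd, 22–28 the 4th, 29–31 the 5th.
10 is in the range for the 2nd.

2nd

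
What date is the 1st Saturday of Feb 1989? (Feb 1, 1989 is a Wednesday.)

Feb 4, 1989

Feb 1989 begins on a Wednesday, so the first Saturday is Feb 4 (3 days later).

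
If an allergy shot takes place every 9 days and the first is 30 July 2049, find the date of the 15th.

The 15th occurrence is 14 intervals after the first: 14 × 9 = 126 days after 30 July 2049.
July has 31 days — 1 day to the end of July leaves 125.
August has 31 days (94 left).
September has 30 days (64 left).
October has 31 days (33 left).
November has 30 days (3 left).
3 days into December → 3 December 2049.

3 December 2049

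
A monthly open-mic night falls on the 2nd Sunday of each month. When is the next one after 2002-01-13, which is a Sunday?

2002-02-10

January 2002 starts on a Tuesday; its first Sunday is the 6th, so the 2nd Sunday is the 13th — 2002-01-13.
That is not after 2002-01-13, so look at February 2002.
February 2002 starts on a Friday; its first Sunday is the 3rd, so the 2nd Sunday is the 10th — 2002-02-10.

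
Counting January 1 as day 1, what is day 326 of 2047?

2047-11-22

January has 31 days (326 − 31 = 295 remain).
February has 28 days (295 − 28 = 267 remain).
March has 31 days (267 − 31 = 236 remain).
April has 30 days (236 − 30 = 206 remain).
May has 31 days (206 − 31 = 175 remain).
June has 30 days (175 − 30 = 145 remain).
July has 31 days (145 − 31 = 114 remain).
August has 31 days (114 − 31 = 83 remain).
September has 30 days (83 − 30 = 53 remain).
October has 31 days (53 − 31 = 22 remain).
22 into November → November 22.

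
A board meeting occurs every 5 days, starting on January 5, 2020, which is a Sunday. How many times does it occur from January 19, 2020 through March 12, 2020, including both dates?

11

Occurrences land 5·i days after January 5, 2020 for i = 0, 1, 2, …
January 19, 2020 is 14 days after the start; 14 ÷ 5 = 2 remainder 4; since the remainder is 4, round up to i = 3. First occurrence in the window: #4 on January 20, 2020 (3×5 = 15 days in).
March 12, 2020 is 67 days after the start; 67 ÷ 5 = 13 remainder 2. Last occurrence in the window: #14 on March 10, 2020.
Occurrences #4 through #14: 11 in total.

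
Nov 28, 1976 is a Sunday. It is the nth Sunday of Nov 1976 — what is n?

Day 28 falls in week ⌈28/7⌉ of the month.
Days 1–7 hold the 1st Sunday, 8–14 the 2nd, 15–21 the 3rd, 22–28 the 4th, 29–31 the 5th.
28 is in the range for the 4th.

4th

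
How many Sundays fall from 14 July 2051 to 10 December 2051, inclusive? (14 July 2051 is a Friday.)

14 July 2051 is a Friday; the first Sunday on or after it is 16 July 2051 (2 days later).
From 16 July 2051 to 10 December 2051: 15 + 31 + 30 + 31 + 30 + 10 = 147 days (rest of July, August, September, October, November, December).
147 ÷ 7 = 21 full weeks with remainder 0, so 21 more Sundays after the first → 22.

22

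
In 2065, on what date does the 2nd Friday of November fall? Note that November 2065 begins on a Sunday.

13 November 2065

November 2065 begins on a Sunday, so the first Friday is November 6 (5 days later).
The 2nd Friday is 1 weeks later: 6 + 7 = 13.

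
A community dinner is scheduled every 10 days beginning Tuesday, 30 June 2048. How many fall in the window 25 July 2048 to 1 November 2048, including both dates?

10

Occurrences land 10·i days after 30 June 2048 for i = 0, 1, 2, …
25 July 2048 is 25 days after the start; 25 ÷ 10 = 2 remainder 5; since the remainder is 5, round up to i = 3. First occurrence in the window: #4 on 30 July 2048 (3×10 = 30 days in).
1 November 2048 is 124 days after the start; 124 ÷ 10 = 12 remainder 4. Last occurrence in the window: #13 on 28 October 2048.
Occurrences #4 through #13: 10 in total.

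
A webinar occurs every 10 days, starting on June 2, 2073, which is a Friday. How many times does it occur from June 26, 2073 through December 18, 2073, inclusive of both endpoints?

17

Occurrences land 10·i days after June 2, 2073 for i = 0, 1, 2, …
June 26, 2073 is 24 days after the start; 24 ÷ 10 = 2 remainder 4; since the remainder is 4, round up to i = 3. First occurrence in the window: #4 on July 2, 2073 (3×10 = 30 days in).
December 18, 2073 is 199 days after the start; 199 ÷ 10 = 19 remainder 9. Last occurrence in the window: #20 on December 9, 2073.
Occurrences #4 through #20: 17 in total.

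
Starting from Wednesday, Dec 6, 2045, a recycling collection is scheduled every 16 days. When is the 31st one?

Mar 31, 2047

The 31st occurrence is 30 intervals after the first: 30 × 16 = 480 days after Dec 6, 2045.
Dec has 31 days — 25 days to the end of Dec leaves 455.
2046 has 365 days (90 left).
Jan has 31 days (59 left).
Feb has 28 days (31 left).
31 days into Mar → Mar 31, 2047.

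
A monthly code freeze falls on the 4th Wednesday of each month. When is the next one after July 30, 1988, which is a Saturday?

August 24, 1988

July 1988 starts on a Friday; its first Wednesday is the 6th, so the 4th Wednesday is the 27th — July 27, 1988.
That is not after July 30, 1988, so look at August 1988.
August 1988 starts on a Monday; its first Wednesday is the 3rd, so the 4th Wednesday is the 24th — August 24, 1988.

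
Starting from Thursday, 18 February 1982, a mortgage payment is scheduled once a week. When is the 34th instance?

The 34th occurrence is 33 intervals after the first: 33 × 7 = 231 days after 18 February 1982.
February has 28 days — 10 days to the end of February leaves 221.
March has 31 days (190 left).
April has 30 days (160 left).
May has 31 days (129 left).
June has 30 days (99 left).
July has 31 days (68 left).
August has 31 days (37 left).
September has 30 days (7 left).
7 days into October → 7 October 1982.

7 October 1982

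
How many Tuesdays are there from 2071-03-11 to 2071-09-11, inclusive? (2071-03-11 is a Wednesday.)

2071-03-11 is a Wednesday; the first Tuesday on or after it is 2071-03-17 (6 days later).
From 2071-03-17 to 2071-09-11: 14 + 30 + 31 + 30 + 31 + 31 + 11 = 178 days (rest of March, April, May, June, July, August, September).
178 ÷ 7 = 25 full weeks with remainder 3, so 25 more Tuesdays after the first → 26.

26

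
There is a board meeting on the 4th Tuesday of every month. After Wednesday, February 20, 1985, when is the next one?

February 26, 1985

February 1985 starts on a Friday; its first Tuesday is the 5th, so the 4th Tuesday is the 26th — February 26, 1985.
February 26, 1985 is after February 20, 1985, so that is the next one.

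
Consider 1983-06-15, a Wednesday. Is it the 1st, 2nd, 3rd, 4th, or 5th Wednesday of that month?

Day 15 falls in week ⌈15/7⌉ of the month.
Days 1–7 hold the 1st Wednesday, 8–14 the 2nd, 15–21 the 3rd, 22–28 the 4th, 29–31 the 5th.
15 is in the range for the 3rd.

3rd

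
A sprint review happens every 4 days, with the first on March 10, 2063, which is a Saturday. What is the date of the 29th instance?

The 29th occurrence is 28 intervals after the first: 28 × 4 = 112 days after March 10, 2063.
March has 31 days — 21 days to the end of March leaves 91.
April has 30 days (61 left).
May has 31 days (30 left).
30 days into June → June 30, 2063.

June 30, 2063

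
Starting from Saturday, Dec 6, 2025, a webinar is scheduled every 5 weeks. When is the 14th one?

Mar 6, 2027

The 14th occurrence is 13 intervals after the first: 13 × 35 = 455 days after Dec 6, 2025.
Dec has 31 days — 25 days to the end of Dec leaves 430.
2026 has 365 days (65 left).
Jan has 31 days (34 left).
Feb has 28 days (6 left).
6 days into Mar → Mar 6, 2027.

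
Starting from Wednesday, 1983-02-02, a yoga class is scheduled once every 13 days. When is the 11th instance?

The 11th occurrence is 10 intervals after the first: 10 × 13 = 130 days after 1983-02-02.
February has 28 days — 26 days to the end of February leaves 104.
March has 31 days (73 left).
April has 30 days (43 left).
May has 31 days (12 left).
12 days into June → 1983-06-12.

1983-06-12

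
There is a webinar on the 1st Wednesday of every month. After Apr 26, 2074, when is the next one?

Apr 2074 starts on a Sunday, so its 1st Wednesday is Apr 4, 2074 (3 days in).
That is not after Apr 26, 2074, so look at May 2074.
May 2074 starts on a Tuesday, so its 1st Wednesday is May 2, 2074 (1 day in).

May 2, 2074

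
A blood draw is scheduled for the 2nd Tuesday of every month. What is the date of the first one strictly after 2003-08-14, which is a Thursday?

2003-09-09

August 2003 starts on a Friday; its first Tuesday is the 5th, so the 2nd Tuesday is the 12th — 2003-08-12.
That is not after 2003-08-14, so look at September 2003.
September 2003 starts on a Monday; its first Tuesday is the 2nd, so the 2nd Tuesday is the 9th — 2003-09-09.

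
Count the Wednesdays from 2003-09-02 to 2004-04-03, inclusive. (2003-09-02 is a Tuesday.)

31

2003-09-02 is a Tuesday; the first Wednesday on or after it is 2003-09-03 (1 day later).
From 2003-09-03 to 2004-04-03: 27 + 31 + 30 + 31 + 31 + 29 + 31 + 3 = 213 days (rest of September, October, November, December, January, February, March, April).
213 ÷ 7 = 30 full weeks with remainder 3, so 30 more Wednesdays after the first → 31.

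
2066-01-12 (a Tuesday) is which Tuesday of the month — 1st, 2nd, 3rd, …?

2nd

Day 12 falls in week ⌈12/7⌉ of the month.
Days 1–7 hold the 1st Tuesday, 8–14 the 2nd, 15–21 the 3rd, 22–28 the 4th, 29–31 the 5th.
12 is in the range for the 2nd.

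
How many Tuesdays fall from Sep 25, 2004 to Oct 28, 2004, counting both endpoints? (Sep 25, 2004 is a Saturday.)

Sep 25, 2004 is a Saturday; the first Tuesday on or after it is Sep 28, 2004 (3 days later).
From Sep 28, 2004 to Oct 28, 2004: 2 + 28 = 30 days (rest of Sep, Oct).
30 ÷ 7 = 4 full weeks with remainder 2, so 4 more Tuesdays after the first → 5.

5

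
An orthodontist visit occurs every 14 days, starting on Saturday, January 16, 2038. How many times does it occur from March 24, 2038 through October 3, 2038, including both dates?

Occurrences land 14·i days after January 16, 2038 for i = 0, 1, 2, …
March 24, 2038 is 67 days after the start; 67 ÷ 14 = 4 remainder 11; since the remainder is 11, round up to i = 5. First occurrence in the window: #6 on March 27, 2038 (5×14 = 70 days in).
October 3, 2038 is 260 days after the start; 260 ÷ 14 = 18 remainder 8. Last occurrence in the window: #19 on September 25, 2038.
Occurrences #6 through #19: 14 in total.

14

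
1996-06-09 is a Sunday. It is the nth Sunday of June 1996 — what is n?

2nd

Day 9 falls in week ⌈9/7⌉ of the month.
Days 1–7 hold the 1st Sunday, 8–14 the 2nd, 15–21 the 3rd, 22–28 the 4th, 29–31 the 5th.
9 is in the range for the 2nd.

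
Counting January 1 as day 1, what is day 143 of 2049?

23 May 2049

January has 31 days (143 − 31 = 112 remain).
February has 28 days (112 − 28 = 84 remain).
March has 31 days (84 − 31 = 53 remain).
April has 30 days (53 − 30 = 23 remain).
23 into May → May 23.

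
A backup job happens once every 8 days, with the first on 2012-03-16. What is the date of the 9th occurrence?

2012-05-19

The 9th occurrence is 8 intervals after the first: 8 × 8 = 64 days after 2012-03-16.
March has 31 days — 15 days to the end of March leaves 49.
April has 30 days (19 left).
19 days into May → 2012-05-19.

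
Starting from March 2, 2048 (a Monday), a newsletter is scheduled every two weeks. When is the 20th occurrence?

November 23, 2048

The 20th occurrence is 19 intervals after the first: 19 × 14 = 266 days after March 2, 2048.
March has 31 days — 29 days to the end of March leaves 237.
April has 30 days (207 left).
May has 31 days (176 left).
June has 30 days (146 left).
July has 31 days (115 left).
August has 31 days (84 left).
September has 30 days (54 left).
October has 31 days (23 left).
23 days into November → November 23, 2048.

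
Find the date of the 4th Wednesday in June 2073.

June 2073 begins on a Thursday, so the first Wednesday is June 7 (6 days later).
The 4th Wednesday is 3 weeks later: 7 + 21 = 28.

28 June 2073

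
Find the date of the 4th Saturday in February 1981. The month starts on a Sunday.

February 28, 1981

February 1981 begins on a Sunday, so the first Saturday is February 7 (6 days later).
The 4th Saturday is 3 weeks later: 7 + 21 = 28.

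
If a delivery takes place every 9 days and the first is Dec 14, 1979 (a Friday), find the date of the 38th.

Nov 11, 1980

The 38th occurrence is 37 intervals after the first: 37 × 9 = 333 days after Dec 14, 1979.
Dec has 31 days — 17 days to the end of Dec leaves 316.
Jan has 31 days (285 left).
Feb has 29 days (256 left).
Mar has 31 days (225 left).
Apr has 30 days (195 left).
May has 31 days (164 left).
Jun has 30 days (134 left).
Jul has 31 days (103 left).
Aug has 31 days (72 left).
Sep has 30 days (42 left).
Oct has 31 days (11 left).
11 days into Nov → Nov 11, 1980.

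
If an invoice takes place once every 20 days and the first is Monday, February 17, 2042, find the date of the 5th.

The 5th occurrence is 4 intervals after the first: 4 × 20 = 80 days after February 17, 2042.
February has 28 days — 11 days to the end of February leaves 69.
March has 31 days (38 left).
April has 30 days (8 left).
8 days into May → May 8, 2042.

May 8, 2042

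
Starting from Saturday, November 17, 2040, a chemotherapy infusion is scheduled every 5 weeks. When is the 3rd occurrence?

January 26, 2041

The 3rd occurrence is 2 intervals after the first: 2 × 35 = 70 days after November 17, 2040.
November has 30 days — 13 days to the end of November leaves 57.
December has 31 days (26 left).
26 days into January → January 26, 2041.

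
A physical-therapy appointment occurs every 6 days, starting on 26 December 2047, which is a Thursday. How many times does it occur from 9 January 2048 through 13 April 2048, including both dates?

Occurrences land 6·i days after 26 December 2047 for i = 0, 1, 2, …
9 January 2048 is 14 days after the start; 14 ÷ 6 = 2 remainder 2; since the remainder is 2, round up to i = 3. First occurrence in the window: #4 on 13 January 2048 (3×6 = 18 days in).
13 April 2048 is 109 days after the start; 109 ÷ 6 = 18 remainder 1. Last occurrence in the window: #19 on 12 April 2048.
Occurrences #4 through #19: 16 in total.

16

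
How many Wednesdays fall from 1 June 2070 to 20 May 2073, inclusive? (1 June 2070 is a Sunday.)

155

1 June 2070 is a Sunday; the first Wednesday on or after it is 4 June 2070 (3 days later).
From 4 June 2070 to 20 May 2073: 210 + 365 + 366 + 140 = 1081 days (rest of 2070, 2071, 2072, to 20 May 2073 in 2073).
1081 ÷ 7 = 154 full weeks with remainder 3, so 154 more Wednesdays after the first → 155.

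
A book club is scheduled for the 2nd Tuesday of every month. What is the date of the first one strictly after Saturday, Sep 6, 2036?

Sep 2036 starts on a Monday; its first Tuesday is the 2nd, so the 2nd Tuesday is the 9th — Sep 9, 2036.
Sep 9, 2036 is after Sep 6, 2036, so that is the next one.

Sep 9, 2036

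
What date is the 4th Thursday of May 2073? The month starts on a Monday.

May 25, 2073

May 2073 begins on a Monday, so the first Thursday is May 4 (3 days later).
The 4th Thursday is 3 weeks later: 4 + 21 = 25.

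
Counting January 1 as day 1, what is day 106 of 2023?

Jan has 31 days (106 − 31 = 75 remain).
Feb has 28 days (75 − 28 = 47 remain).
Mar has 31 days (47 − 31 = 16 remain).
16 into Apr → Apr 16.

Apr 16, 2023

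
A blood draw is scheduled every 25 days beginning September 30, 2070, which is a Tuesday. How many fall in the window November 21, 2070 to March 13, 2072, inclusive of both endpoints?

19

Occurrences land 25·i days after September 30, 2070 for i = 0, 1, 2, …
November 21, 2070 is 52 days after the start; 52 ÷ 25 = 2 remainder 2; since the remainder is 2, round up to i = 3. First occurrence in the window: #4 on December 14, 2070 (3×25 = 75 days in).
March 13, 2072 is 530 days after the start; 530 ÷ 25 = 21 remainder 5. Last occurrence in the window: #22 on March 8, 2072.
Occurrences #4 through #22: 19 in total.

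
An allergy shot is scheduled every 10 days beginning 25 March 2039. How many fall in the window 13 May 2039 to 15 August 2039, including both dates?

10

Occurrences land 10·i days after 25 March 2039 for i = 0, 1, 2, …
13 May 2039 is 49 days after the start; 49 ÷ 10 = 4 remainder 9; since the remainder is 9, round up to i = 5. First occurrence in the window: #6 on 14 May 2039 (5×10 = 50 days in).
15 August 2039 is 143 days after the start; 143 ÷ 10 = 14 remainder 3. Last occurrence in the window: #15 on 12 August 2039.
Occurrences #6 through #15: 10 in total.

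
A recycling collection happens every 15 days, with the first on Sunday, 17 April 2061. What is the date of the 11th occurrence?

14 September 2061

The 11th occurrence is 10 intervals after the first: 10 × 15 = 150 days after 17 April 2061.
April has 30 days — 13 days to the end of April leaves 137.
May has 31 days (106 left).
June has 30 days (76 left).
July has 31 days (45 left).
August has 31 days (14 left).
14 days into September → 14 September 2061.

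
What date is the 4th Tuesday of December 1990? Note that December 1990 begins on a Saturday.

December 1990 begins on a Saturday, so the first Tuesday is December 4 (3 days later).
The 4th Tuesday is 3 weeks later: 4 + 21 = 25.

1990-12-25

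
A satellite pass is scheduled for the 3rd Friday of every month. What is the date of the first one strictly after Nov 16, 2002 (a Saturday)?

Dec 20, 2002

Nov 2002 starts on a Friday; its first Friday is the 1st, so the 3rd Friday is the 15th — Nov 15, 2002.
That is not after Nov 16, 2002, so look at Dec 2002.
Dec 2002 starts on a Sunday; its first Friday is the 6th, so the 3rd Friday is the 20th — Dec 20, 2002.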